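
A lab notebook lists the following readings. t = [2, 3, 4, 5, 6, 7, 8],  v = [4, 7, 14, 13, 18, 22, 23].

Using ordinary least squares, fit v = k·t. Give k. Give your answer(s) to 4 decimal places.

k = 2.9360

Normal-equation sums: Σt·t = 203.
And Σt·v = 596.
Hence k = 596 / 203 ≈ 2.93596.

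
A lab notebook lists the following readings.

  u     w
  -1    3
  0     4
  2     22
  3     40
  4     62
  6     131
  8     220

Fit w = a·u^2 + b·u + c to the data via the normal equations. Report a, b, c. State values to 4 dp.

Entries of MᵀM: Σu^2·u^2 = 5746, Σu^2·u = 826, Σu^2 = 130, Σu·u = 130, Σu = 22, Σ1 = 7.
Moment sums: Σu^2·w = 20239, Σu·w = 2955, Σw = 482.
Inverting the 3×3 Gram matrix, [a, b, c]ᵀ = [8339/2772, 8399/2772, 2402/693]ᵀ.

a = 3.0083, b = 3.0299, c = 3.4661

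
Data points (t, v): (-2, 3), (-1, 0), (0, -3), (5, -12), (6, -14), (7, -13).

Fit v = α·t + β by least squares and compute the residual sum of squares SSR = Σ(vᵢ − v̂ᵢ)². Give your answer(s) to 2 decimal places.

SSR = 7.79

Entries of AᵀA: Σt·t = 115, Σt = 15, Σ1 = 6.
Right-hand side: Σt·v = -241, Σv = -39.
AᵀA·[α, β]ᵀ = Aᵀv becomes [[115, 15]; [15, 6]]·[α, β]ᵀ = [-241, -39]ᵀ.
Eliminating β: 6·(row 1) − 15·(row 2) gives 465·α = 6·(-241) − 15·(-39) = -861, so α = -287/155.
Then β = ((-39) − 15·(-287/155))/6 = -58/31.
Residuals: 181/155, 3/155, -35/31, -27/31, -158/155, 284/155; SSR = 1208/155.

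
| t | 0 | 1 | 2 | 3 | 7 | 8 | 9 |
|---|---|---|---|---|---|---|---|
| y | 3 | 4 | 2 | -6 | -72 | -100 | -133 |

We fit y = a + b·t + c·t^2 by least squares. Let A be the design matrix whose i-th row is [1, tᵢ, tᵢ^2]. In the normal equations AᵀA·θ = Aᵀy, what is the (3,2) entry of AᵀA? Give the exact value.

Row 3 ↔ basis t^2, column 2 ↔ basis t, so (AᵀA)_{3,2} = Σᵢ (t^2)·(t) = (0)·(0) + (1)·(1) + (4)·(2) + (9)·(3) + (49)·(7) + (64)·(8) + (81)·(9) = 1620.

1620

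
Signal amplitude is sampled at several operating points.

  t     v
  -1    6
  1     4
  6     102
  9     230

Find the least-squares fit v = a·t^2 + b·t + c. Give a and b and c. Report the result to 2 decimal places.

a = 2.90, b = -0.81, c = 2.15

Setting ∂/∂a … = 0 gives: 7859·a + 945·b + 119·c = 22312;  945·a + 119·b + 15·c = 2680;  119·a + 15·b + 4·c = 342.
Solving the 3×3 system (Gaussian elimination) gives a = 517/178, b = -145/178, c = 191/89.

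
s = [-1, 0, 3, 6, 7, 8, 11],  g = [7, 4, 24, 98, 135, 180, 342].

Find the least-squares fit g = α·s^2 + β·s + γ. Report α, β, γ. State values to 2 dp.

α = 2.97, β = -1.85, γ = 2.91

The normal equations are: 22516·α + 2428·β + 280·γ = 63268;  2428·α + 280·β + 34·γ = 6800;  280·α + 34·β + 7·γ = 790.
Inverting the 3×3 Gram matrix, [α, β, γ]ᵀ = [34487/11601, -21418/11601, 33806/11601]ᵀ.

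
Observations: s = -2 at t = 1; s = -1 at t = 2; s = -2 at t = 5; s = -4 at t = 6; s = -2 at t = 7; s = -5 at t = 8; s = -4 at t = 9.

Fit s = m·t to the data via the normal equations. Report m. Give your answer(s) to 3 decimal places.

m = -0.492

Entries of AᵀA: Σt·t = 260.
Right-hand side: Σt·s = -128.
Normal equations: [[260]]·[m]ᵀ = [-128]ᵀ.
m = (-128)/260 = -0.492308.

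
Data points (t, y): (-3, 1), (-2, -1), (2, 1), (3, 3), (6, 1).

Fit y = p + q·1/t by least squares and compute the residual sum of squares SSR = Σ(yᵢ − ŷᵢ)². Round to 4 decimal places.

SSR = 4.2687

Setting ∂/∂p … = 0 gives: 5·p + (1/6)·q = 5;  (1/6)·p + (3/4)·q = 11/6.
(Σ1 = 5, Σ1/t = 1/6, Σ1/t·1/t = 3/4, Σy = 5, Σ1/t·y = 11/6.)
Δ = 5·(3/4) − (1/6)² = 67/18.
p = (5·(3/4) − (1/6)·(11/6))/(67/18) = 62/67; q = (5·(11/6) − (1/6)·5)/(67/18) = 150/67.
Residuals: 55/67, -54/67, -70/67, 89/67, -20/67; SSR = 286/67.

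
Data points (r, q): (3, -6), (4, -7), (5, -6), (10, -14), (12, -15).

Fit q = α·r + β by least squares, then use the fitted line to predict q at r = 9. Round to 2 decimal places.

q̂ = -12.04

The normal equations are: 294·α + 34·β = -396;  34·α + 5·β = -48.
Eliminating β: 5·(row 1) − 34·(row 2) gives 314·α = 5·(-396) − 34·(-48) = -348, so α = -174/157.
Then β = ((-48) − 34·(-174/157))/5 = -324/157.
At r = 9: q̂ = (-174/157)·(9) + (-324/157)·(1) = -1890/157.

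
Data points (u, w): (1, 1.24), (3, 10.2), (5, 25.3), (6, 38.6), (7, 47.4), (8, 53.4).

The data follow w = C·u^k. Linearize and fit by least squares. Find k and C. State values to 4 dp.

k = 1.8487, C = 1.2834

Taking logs, ln w = k·ln u + ln C, so regress ln w on ln u.
AᵀA = [[15.1183, 8.5252]; [8.5252, 6]], rhs = [30.0771, 17.2580]ᵀ  (here Σln u = 8.5252, Σ(ln u)² = 15.1183, Σln w = 17.2580, Σln u·ln w = 30.0771).
Slope k = (n·Σln u·ln w − Σln u·Σln w)/(n·Σ(ln u)² − (Σln u)²) = (6·30.0771 − 8.5252·17.2580)/18.0313 = 1.84875; ln C = (Σln w − k·Σln u)/n = 0.24952, so C = exp(0.24952) = 1.28341.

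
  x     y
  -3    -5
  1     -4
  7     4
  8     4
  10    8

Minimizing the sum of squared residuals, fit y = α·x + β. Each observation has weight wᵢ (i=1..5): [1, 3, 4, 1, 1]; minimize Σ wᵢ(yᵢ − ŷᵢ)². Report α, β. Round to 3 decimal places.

α = 1.100, β = -3.959

Sums needed: Σwᵢ·x·x = 372, Σwᵢ·x = 46, Σwᵢ·1 = 10.
And Σwᵢ·x·y = 227, Σwᵢ·y = 11.
So AᵀWA·[α, β]ᵀ = AᵀWy: [[372, 46]; [46, 10]]·[α, β]ᵀ = [227, 11]ᵀ.
Determinant 372·10 − 46² = 1604.
α = (227·10 − 46·11)/1604 = 441/401; β = (372·11 − 46·227)/1604 = -3175/802.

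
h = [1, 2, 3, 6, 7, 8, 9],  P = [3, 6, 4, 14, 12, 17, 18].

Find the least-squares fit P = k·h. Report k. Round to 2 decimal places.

The normal equations are: 244·k = 493.
Hence k = 493 / 244 ≈ 2.02049.

k = 2.02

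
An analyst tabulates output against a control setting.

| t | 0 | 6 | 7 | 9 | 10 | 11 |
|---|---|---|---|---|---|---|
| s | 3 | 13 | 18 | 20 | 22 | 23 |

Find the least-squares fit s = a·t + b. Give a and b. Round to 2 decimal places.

Sums needed: Σt·t = 387, Σt = 43, Σ1 = 6.
Right-hand side: Σt·s = 857, Σs = 99.
AᵀA·[a, b]ᵀ = Aᵀs becomes [[387, 43]; [43, 6]]·[a, b]ᵀ = [857, 99]ᵀ.
Determinant 387·6 − 43² = 473.
a = (857·6 − 43·99)/473 = 885/473; b = (387·99 − 43·857)/473 = 34/11.

a = 1.87, b = 3.09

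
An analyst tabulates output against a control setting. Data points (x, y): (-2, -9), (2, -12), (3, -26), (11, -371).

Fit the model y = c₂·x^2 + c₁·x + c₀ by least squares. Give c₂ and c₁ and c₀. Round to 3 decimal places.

Compute the Gram sums: Σx^2·x^2 = 14754, Σx^2·x = 1358, Σx^2 = 138, Σx·x = 138, Σx = 14, Σ1 = 4.
And Σx^2·y = -45209, Σx·y = -4165, Σy = -418.
Normal equations: [[14754, 1358, 138]; [1358, 138, 14]; [138, 14, 4]]·[c₂, c₁, c₀]ᵀ = [-45209, -4165, -418]ᵀ.
Solving the 3×3 system (Gaussian elimination) gives c₂ = -187941/61876, c₁ = -30793/61876, c₀ = 62849/30938.

c₂ = -3.037, c₁ = -0.498, c₀ = 2.031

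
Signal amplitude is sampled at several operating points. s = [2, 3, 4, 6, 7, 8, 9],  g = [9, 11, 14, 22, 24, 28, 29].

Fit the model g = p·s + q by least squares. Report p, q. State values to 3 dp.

p = 3.086, q = 2.380

With design matrix A, AᵀA = [[259, 39]; [39, 7]] and Aᵀg = [892, 137]ᵀ.
det = 259·7 − 39² = 292.
p = (892·7 − 39·137)/292 = 901/292; q = (259·137 − 39·892)/292 = 695/292.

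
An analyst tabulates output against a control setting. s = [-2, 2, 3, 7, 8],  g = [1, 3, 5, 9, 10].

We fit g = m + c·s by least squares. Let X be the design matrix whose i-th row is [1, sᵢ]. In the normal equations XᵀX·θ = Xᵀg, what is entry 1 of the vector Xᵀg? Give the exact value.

Entry 1 ↔ basis 1, so (Xᵀg)_{1} = Σᵢ gᵢ = (1)·(1) + (1)·(3) + (1)·(5) + (1)·(9) + (1)·(10) = 28.

28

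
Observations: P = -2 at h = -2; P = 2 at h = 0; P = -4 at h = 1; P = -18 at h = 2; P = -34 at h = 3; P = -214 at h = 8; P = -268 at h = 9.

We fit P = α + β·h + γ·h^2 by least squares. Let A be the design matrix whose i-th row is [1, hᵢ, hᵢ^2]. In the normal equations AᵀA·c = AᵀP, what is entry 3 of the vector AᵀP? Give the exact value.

-35794

Entry 3 ↔ basis h^2, so (AᵀP)_{3} = Σᵢ (h^2)·Pᵢ = (4)·(-2) + (0)·(2) + (1)·(-4) + (4)·(-18) + (9)·(-34) + (64)·(-214) + (81)·(-268) = -35794.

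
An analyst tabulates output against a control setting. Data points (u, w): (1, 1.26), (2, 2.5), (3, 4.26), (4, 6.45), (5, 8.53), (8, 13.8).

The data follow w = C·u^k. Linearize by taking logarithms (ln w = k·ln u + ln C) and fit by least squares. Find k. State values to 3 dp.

Linearized form: ln w = k·ln u + ln C. From the 6 transformed points,
Σln u = 6.8669, Σ(ln u)² = 10.5236, Σln w = 9.2290, Σln u·ln w = 13.7193.
Normal system: [[10.5236, 6.8669]; [6.8669, 6]]·[k, ln C]ᵀ = [13.7193, 9.2290]ᵀ.
Solving (det = 15.9867): k = 1.18478, ln C = 0.18220.

k = 1.185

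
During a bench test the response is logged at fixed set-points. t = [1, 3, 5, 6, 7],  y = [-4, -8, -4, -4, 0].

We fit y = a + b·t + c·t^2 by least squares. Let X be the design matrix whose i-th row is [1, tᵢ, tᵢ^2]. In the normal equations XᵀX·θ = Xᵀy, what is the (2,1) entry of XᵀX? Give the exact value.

Row 2 ↔ basis t, column 1 ↔ basis 1, so (XᵀX)_{2,1} = Σᵢ t = (1)·(1) + (3)·(1) + (5)·(1) + (6)·(1) + (7)·(1) = 22.

22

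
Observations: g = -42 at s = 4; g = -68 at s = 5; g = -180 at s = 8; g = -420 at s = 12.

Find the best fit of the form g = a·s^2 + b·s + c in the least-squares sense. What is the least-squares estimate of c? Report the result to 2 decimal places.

c = -6.37

Normal-equation sums: Σs^2·s^2 = 25713, Σs^2·s = 2429, Σs^2 = 249, Σs·s = 249, Σs = 29, Σ1 = 4.
Moment sums: Σs^2·g = -74372, Σs·g = -6988, Σg = -710.
XᵀX·[a, b, c]ᵀ = Xᵀg becomes [[25713, 2429, 249]; [2429, 249, 29]; [249, 29, 4]]·[a, b, c]ᵀ = [-74372, -6988, -710]ᵀ.
Solving the 3×3 system (Gaussian elimination) gives a = -2125/668, b = 12389/3340, c = -5316/835.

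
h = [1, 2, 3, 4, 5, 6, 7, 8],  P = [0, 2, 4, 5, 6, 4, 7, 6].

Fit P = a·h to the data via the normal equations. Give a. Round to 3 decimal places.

With design matrix A, AᵀA = [[204]] and AᵀP = [187]ᵀ.
a = 187/204 = 0.916667.

a = 0.917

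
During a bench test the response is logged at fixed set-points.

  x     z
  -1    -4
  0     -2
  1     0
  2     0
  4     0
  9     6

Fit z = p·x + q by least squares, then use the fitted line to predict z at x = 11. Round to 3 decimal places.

ẑ = 7.527

Entries of MᵀM: Σx·x = 103, Σx = 15, Σ1 = 6.
Right-hand side: Σx·z = 58, Σz = 0.
So MᵀM·[p, q]ᵀ = Mᵀz: [[103, 15]; [15, 6]]·[p, q]ᵀ = [58, 0]ᵀ.
Eliminating q: 6·(row 1) − 15·(row 2) gives 393·p = 6·58 − 15·0 = 348, so p = 116/131.
Then q = (0 − 15·(116/131))/6 = -290/131.
At x = 11: ẑ = (116/131)·(11) + (-290/131)·(1) = 986/131.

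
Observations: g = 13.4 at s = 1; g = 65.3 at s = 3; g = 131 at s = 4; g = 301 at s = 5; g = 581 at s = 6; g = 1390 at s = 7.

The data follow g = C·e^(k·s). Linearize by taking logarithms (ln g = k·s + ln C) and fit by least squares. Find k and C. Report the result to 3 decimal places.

k = 0.766, C = 6.310

With ln gᵢ as the transformed response and sᵢ as the regressor:
Σs = 26.0000, Σ(s)² = 136.0000, Σln g = 30.9584, Σs·ln g = 152.0165.
Equations: 136.0000·k + 26.0000·ln C = 152.0165;  26.0000·k + 6·ln C = 30.9584.
Solving (det = 140.0000): k = 0.76558, ln C = 1.84221, so C = exp(1.84221) = 6.31044.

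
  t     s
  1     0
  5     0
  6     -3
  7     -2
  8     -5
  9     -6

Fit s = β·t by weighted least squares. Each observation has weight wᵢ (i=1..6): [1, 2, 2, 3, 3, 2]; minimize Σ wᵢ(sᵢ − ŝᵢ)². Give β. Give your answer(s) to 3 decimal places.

β = -0.490

The normal system AᵀWA·[β]ᵀ = AᵀWs is [[624]]·[β]ᵀ = [-306]ᵀ.
Hence β = -306 / 624 ≈ -0.490385.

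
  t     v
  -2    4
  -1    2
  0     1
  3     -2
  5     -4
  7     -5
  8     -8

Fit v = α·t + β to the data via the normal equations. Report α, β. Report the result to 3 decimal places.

From the data, Σt·t = 152, Σt = 20, Σ1 = 7.
And Σt·v = -135, Σv = -12.
So MᵀM·[α, β]ᵀ = Mᵀv: [[152, 20]; [20, 7]]·[α, β]ᵀ = [-135, -12]ᵀ.
Determinant 152·7 − 20² = 664.
α = ((-135)·7 − 20·(-12))/664 = -705/664; β = (152·(-12) − 20·(-135))/664 = 219/166.

α = -1.062, β = 1.319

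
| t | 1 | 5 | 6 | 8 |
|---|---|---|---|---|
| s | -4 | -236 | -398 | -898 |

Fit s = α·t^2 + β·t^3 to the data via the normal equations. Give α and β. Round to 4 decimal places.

α = -1.9441, β = -1.5114

The normal equations are: 6018·α + 43670·β = -77704;  43670·α + 324426·β = -575248.
Determinant 6018·324426 − 43670² = 45326768.
α = ((-77704)·324426 − 43670·(-575248))/45326768 = -5507359/2832923; β = (6018·(-575248) − 43670·(-77704))/45326768 = -4281799/2832923.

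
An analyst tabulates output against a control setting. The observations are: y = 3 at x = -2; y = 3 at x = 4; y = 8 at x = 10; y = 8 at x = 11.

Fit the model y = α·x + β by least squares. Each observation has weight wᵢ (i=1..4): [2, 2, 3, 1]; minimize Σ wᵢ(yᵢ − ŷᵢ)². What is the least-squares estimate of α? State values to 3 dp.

α = 0.445

The normal equations are: 461·α + 45·β = 340;  45·α + 8·β = 44.
(Σwᵢ·x·x = 461, Σwᵢ·x = 45, Σwᵢ·1 = 8, Σwᵢ·x·y = 340, Σwᵢ·y = 44.)
Eliminating β: 8·(row 1) − 45·(row 2) gives 1663·α = 8·340 − 45·44 = 740, so α = 740/1663.
Then β = (44 − 45·(740/1663))/8 = 4984/1663.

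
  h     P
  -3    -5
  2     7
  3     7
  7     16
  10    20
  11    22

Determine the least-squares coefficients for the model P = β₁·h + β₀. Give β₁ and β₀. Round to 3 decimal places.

β₁ = 1.894, β₀ = 1.695

From the data, Σh·h = 292, Σh = 30, Σ1 = 6.
For MᵀP: Σh·P = 604, ΣP = 67.
Determinant 292·6 − 30² = 852.
β₁ = (604·6 − 30·67)/852 = 269/142; β₀ = (292·67 − 30·604)/852 = 361/213.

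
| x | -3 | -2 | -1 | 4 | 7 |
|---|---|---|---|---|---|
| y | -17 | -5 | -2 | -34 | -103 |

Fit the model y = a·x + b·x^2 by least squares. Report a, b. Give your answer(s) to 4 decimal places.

a = -0.6035, b = -2.0116

Normal-equation sums: Σx·x = 79, Σx·x^2 = 371, Σx^2·x^2 = 2755.
Moment sums: Σx·y = -794, Σx^2·y = -5766.
Normal equations: [[79, 371]; [371, 2755]]·[a, b]ᵀ = [-794, -5766]ᵀ.
Determinant 79·2755 − 371² = 80004.
a = ((-794)·2755 − 371·(-5766))/80004 = -12071/20001; b = (79·(-5766) − 371·(-794))/80004 = -40235/20001.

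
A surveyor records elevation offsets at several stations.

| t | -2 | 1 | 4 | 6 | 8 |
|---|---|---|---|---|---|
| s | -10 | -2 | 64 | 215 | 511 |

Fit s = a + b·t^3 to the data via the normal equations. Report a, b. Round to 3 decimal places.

a = -1.718, b = 1.002

Normal-equation sums: Σ1 = 5, Σt^3 = 785, Σt^3·t^3 = 312961.
And Σs = 778, Σt^3·s = 312246.
So AᵀA·[a, b]ᵀ = Aᵀs: [[5, 785]; [785, 312961]]·[a, b]ᵀ = [778, 312246]ᵀ.
Δ = 5·312961 − 785² = 948580.
a = (778·312961 − 785·312246)/948580 = -407363/237145; b = (5·312246 − 785·778)/948580 = 47525/47429.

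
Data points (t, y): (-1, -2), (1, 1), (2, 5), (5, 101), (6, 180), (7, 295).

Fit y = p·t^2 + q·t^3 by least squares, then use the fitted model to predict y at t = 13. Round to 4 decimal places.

The normal equations are: 4340·p + 27740·q = 23479;  27740·p + 179996·q = 152733.
Determinant 4340·179996 − 27740² = 11675040.
p = (23479·179996 − 27740·152733)/11675040 = -1335917/1459380; q = (4340·152733 − 27740·23479)/11675040 = 72211/72969.
At t = 13: ŷ = (-1335917/1459380)·(169) + (72211/72969)·(2197) = 75568753/37420.

ŷ = 2019.4750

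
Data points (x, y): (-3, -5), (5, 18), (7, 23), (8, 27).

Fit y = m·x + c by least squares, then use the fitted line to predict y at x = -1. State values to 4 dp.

ŷ = 0.7023

With design matrix A, AᵀA = [[147, 17]; [17, 4]] and Aᵀy = [482, 63]ᵀ.
Determinant 147·4 − 17² = 299.
m = (482·4 − 17·63)/299 = 857/299; c = (147·63 − 17·482)/299 = 1067/299.
At x = -1: ŷ = (857/299)·(-1) + (1067/299)·(1) = 210/299.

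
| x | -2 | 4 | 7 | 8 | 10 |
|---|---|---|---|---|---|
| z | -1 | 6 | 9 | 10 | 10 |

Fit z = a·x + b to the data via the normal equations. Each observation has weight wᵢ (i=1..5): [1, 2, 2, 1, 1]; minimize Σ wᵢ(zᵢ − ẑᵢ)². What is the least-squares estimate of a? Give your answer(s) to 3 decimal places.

a = 0.981

The normal system AᵀWA·[a, b]ᵀ = AᵀWz is [[298, 38]; [38, 7]]·[a, b]ᵀ = [356, 49]ᵀ.
Δ = 298·7 − 38² = 642.
a = (356·7 − 38·49)/642 = 105/107; b = (298·49 − 38·356)/642 = 179/107.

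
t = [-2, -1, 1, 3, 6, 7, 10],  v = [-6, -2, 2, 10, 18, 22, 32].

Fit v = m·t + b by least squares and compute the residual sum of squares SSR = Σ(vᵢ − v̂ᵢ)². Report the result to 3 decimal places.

With design matrix X, XᵀX = [[200, 24]; [24, 7]] and Xᵀv = [628, 76]ᵀ.
Δ = 200·7 − 24² = 824.
m = (628·7 − 24·76)/824 = 643/206; b = (200·76 − 24·628)/824 = 16/103.
Residuals: 9/103, 199/206, -263/206, 99/206, -91/103, -1/206, 65/103; SSR = 410/103.

SSR = 3.981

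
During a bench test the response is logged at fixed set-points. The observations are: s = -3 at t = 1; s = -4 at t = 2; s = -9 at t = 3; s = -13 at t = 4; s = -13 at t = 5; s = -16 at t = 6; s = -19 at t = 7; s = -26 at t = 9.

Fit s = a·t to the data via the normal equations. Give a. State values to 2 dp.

a = -2.80

MᵀM·[a]ᵀ = Mᵀs reads: 221·a = -618.
(Σt·t = 221, Σt·s = -618.)
a = (-618)/221 = -2.79638.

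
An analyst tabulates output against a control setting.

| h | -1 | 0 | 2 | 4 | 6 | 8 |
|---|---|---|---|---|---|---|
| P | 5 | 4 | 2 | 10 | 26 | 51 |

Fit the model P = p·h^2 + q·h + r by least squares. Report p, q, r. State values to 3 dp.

Normal-equation sums: Σh^2·h^2 = 5665, Σh^2·h = 799, Σh^2 = 121, Σh·h = 121, Σh = 19, Σ1 = 6.
Moment sums: Σh^2·P = 4373, Σh·P = 603, ΣP = 98.
So MᵀM·[p, q, r]ᵀ = MᵀP: [[5665, 799, 121]; [799, 121, 19]; [121, 19, 6]]·[p, q, r]ᵀ = [4373, 603, 98]ᵀ.
Inverting the 3×3 Gram matrix, [p, q, r]ᵀ = [7229/6978, -79219/34890, 15301/5815]ᵀ.

p = 1.036, q = -2.271, r = 2.631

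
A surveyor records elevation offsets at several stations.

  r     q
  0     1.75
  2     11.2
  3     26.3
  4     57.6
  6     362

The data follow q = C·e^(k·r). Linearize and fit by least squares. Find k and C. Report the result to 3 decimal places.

Linearized form: ln q = k·r + ln C. From the 5 transformed points,
Σr = 15.0000, Σ(r)² = 65.0000, Σln q = 16.1903, Σr·ln q = 66.2045.
Equations: 65.0000·k + 15.0000·ln C = 66.2045;  15.0000·k + 5·ln C = 16.1903.
Solving (det = 100.0000): k = 0.88168, ln C = 0.59300, so C = exp(0.59300) = 1.80941.

k = 0.882, C = 1.809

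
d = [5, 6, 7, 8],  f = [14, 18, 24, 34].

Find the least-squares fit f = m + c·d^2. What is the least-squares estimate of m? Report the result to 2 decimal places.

Setting ∂/∂m … = 0 gives: 4·m + 174·c = 90;  174·m + 8418·c = 4350.
det = 4·8418 − 174² = 3396.
m = (90·8418 − 174·4350)/3396 = 60/283; c = (4·4350 − 174·90)/3396 = 145/283.

m = 0.21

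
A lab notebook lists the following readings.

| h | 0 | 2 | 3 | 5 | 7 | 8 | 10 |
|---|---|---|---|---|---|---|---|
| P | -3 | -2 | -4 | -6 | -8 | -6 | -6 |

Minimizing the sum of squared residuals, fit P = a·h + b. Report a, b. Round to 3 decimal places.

Setting ∂/∂a … = 0 gives: 251·a + 35·b = -210;  35·a + 7·b = -35.
(Σh·h = 251, Σh = 35, Σ1 = 7, Σh·P = -210, ΣP = -35.)
Eliminating b: 7·(row 1) − 35·(row 2) gives 532·a = 7·(-210) − 35·(-35) = -245, so a = -35/76.
Then b = ((-35) − 35·(-35/76))/7 = -205/76.

a = -0.461, b = -2.697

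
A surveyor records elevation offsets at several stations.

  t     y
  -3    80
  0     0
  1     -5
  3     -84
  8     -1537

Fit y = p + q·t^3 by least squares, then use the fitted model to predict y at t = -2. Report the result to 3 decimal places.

ŷ = 22.521

The normal equations are: 5·p + 513·q = -1546;  513·p + 263603·q = -791377.
(Σ1 = 5, Σt^3 = 513, Σt^3·t^3 = 263603, Σy = -1546, Σt^3·y = -791377.)
Δ = 5·263603 − 513² = 1054846.
p = ((-1546)·263603 − 513·(-791377))/1054846 = -1553837/1054846; q = (5·(-791377) − 513·(-1546))/1054846 = -3163787/1054846.
At t = -2: ŷ = (-1553837/1054846)·(1) + (-3163787/1054846)·(-8) = 23756459/1054846.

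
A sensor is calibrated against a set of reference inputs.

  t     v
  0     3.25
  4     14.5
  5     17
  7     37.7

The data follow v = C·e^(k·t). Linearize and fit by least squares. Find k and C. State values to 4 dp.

With ln vᵢ as the transformed response and tᵢ as the regressor:
Σt = 16.0000, Σ(t)² = 90.0000, Σln v = 10.3157, Σt·ln v = 50.2703.
Equations: 90.0000·k + 16.0000·ln C = 50.2703;  16.0000·k + 4·ln C = 10.3157.
Slope k = (n·Σt·ln v − Σt·Σln v)/(n·Σ(t)² − (Σt)²) = (4·50.2703 − 16.0000·10.3157)/104.0000 = 0.34645; ln C = (Σln v − k·Σt)/n = 1.19314, so C = exp(1.19314) = 3.29741.

k = 0.3464, C = 3.2974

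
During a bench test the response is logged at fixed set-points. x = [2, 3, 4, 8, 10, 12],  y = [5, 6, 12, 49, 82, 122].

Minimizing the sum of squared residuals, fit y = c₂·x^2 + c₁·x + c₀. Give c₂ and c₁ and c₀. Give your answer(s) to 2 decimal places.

c₂ = 1.07, c₁ = -3.22, c₀ = 6.93

Forming MᵀM = [[35185, 3339, 337]; [3339, 337, 39]; [337, 39, 6]] and Mᵀy = [29170, 2752, 276]ᵀ gives MᵀM·[c₂, c₁, c₀]ᵀ = Mᵀy.
Row-reducing yields c₂ = 1893/1772, c₁ = -5707/1772, c₀ = 3071/443.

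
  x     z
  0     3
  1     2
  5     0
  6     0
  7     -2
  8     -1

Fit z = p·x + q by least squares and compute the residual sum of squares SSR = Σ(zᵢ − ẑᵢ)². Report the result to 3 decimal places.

SSR = 1.614

With design matrix A, AᵀA = [[175, 27]; [27, 6]] and Aᵀz = [-20, 2]ᵀ.
Eliminating q: 6·(row 1) − 27·(row 2) gives 321·p = 6·(-20) − 27·2 = -174, so p = -58/107.
Then q = (2 − 27·(-58/107))/6 = 890/321.
Residuals: 73/321, -74/321, -20/321, 154/321, -314/321, 181/321; SSR = 518/321.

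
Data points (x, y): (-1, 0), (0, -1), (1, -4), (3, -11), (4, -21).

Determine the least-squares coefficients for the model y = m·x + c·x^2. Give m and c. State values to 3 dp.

Forming AᵀA = [[27, 91]; [91, 339]] and Aᵀy = [-121, -439]ᵀ gives AᵀA·[m, c]ᵀ = Aᵀy.
det = 27·339 − 91² = 872.
m = ((-121)·339 − 91·(-439))/872 = -535/436; c = (27·(-439) − 91·(-121))/872 = -421/436.

m = -1.227, c = -0.966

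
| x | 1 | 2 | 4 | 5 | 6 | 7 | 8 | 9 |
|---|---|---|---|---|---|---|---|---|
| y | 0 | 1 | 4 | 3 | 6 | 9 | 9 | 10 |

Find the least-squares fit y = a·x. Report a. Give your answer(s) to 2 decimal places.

a = 1.07

With design matrix A, AᵀA = [[276]] and Aᵀy = [294]ᵀ.
Hence a = 294 / 276 ≈ 1.06522.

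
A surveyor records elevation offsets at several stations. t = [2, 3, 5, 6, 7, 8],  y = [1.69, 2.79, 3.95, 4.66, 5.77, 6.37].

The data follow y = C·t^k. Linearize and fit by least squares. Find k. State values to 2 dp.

k = 0.92

Linearized form: ln y = k·ln t + ln C. From the 6 transformed points,
AᵀA = [[15.5987, 9.2183]; [9.2183, 6]], rhs = [13.7202, 8.0678]ᵀ  (here Σln t = 9.2183, Σ(ln t)² = 15.5987, Σln y = 8.0678, Σln t·ln y = 13.7202).
Δ = 15.5987·6 − (9.2183)² = 8.6152; k = (13.7202·6 − 9.2183·8.0678)/8.6152 = 0.92280, ln C = (15.5987·8.0678 − 9.2183·13.7202)/8.6152 = -0.07315.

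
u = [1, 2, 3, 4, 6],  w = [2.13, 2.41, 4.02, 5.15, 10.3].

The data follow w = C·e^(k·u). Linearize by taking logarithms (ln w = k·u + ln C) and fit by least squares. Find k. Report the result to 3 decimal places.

k = 0.327

Let Y = ln w. Fitting Y = k·u + ln C by least squares:
Over the data: Σu = 16.0000, Σ(u)² = 66.0000, Σln w = 6.9982, Σu·ln w = 27.2381.
Normal system: [[66.0000, 16.0000]; [16.0000, 5]]·[k, ln C]ᵀ = [27.2381, 6.9982]ᵀ.
Solving (det = 74.0000): k = 0.32729, ln C = 0.35230.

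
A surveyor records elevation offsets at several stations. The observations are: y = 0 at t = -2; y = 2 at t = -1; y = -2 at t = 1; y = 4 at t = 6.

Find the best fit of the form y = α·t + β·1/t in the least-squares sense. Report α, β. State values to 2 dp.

The normal system MᵀM·[α, β]ᵀ = Mᵀy is [[42, 4]; [4, 41/18]]·[α, β]ᵀ = [20, -10/3]ᵀ.
Eliminating β: (41/18)·(row 1) − 4·(row 2) gives (239/3)·α = (41/18)·20 − 4·(-10/3) = 530/9, so α = 530/717.
Then β = ((-10/3) − 4·(530/717))/(41/18) = -660/239.

α = 0.74, β = -2.76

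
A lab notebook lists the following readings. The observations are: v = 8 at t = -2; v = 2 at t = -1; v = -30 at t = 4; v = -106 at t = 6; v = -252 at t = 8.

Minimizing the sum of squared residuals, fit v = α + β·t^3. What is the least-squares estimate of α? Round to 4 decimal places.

The normal system AᵀA·[α, β]ᵀ = Aᵀv is [[5, 783]; [783, 312961]]·[α, β]ᵀ = [-378, -153906]ᵀ.
Δ = 5·312961 − 783² = 951716.
α = ((-378)·312961 − 783·(-153906))/951716 = 552285/237929; β = (5·(-153906) − 783·(-378))/951716 = -118389/237929.

α = 2.3212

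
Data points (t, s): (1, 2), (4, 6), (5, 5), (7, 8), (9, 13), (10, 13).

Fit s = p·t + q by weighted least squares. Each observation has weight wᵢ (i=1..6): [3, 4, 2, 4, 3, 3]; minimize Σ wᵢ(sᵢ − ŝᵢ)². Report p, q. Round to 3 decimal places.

p = 1.262, q = 0.325

The normal system MᵀWM·[p, q]ᵀ = MᵀWs is [[856, 114]; [114, 19]]·[p, q]ᵀ = [1117, 150]ᵀ.
Δ = 856·19 − 114² = 3268.
p = (1117·19 − 114·150)/3268 = 217/172; q = (856·150 − 114·1117)/3268 = 531/1634.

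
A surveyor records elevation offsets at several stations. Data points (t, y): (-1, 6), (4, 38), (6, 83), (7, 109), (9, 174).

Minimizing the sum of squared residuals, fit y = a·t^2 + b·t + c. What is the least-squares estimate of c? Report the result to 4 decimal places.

Normal-equation sums: Σt^2·t^2 = 10515, Σt^2·t = 1351, Σt^2 = 183, Σt·t = 183, Σt = 25, Σ1 = 5.
Right-hand side: Σt^2·y = 23037, Σt·y = 2973, Σy = 410.
Normal equations: [[10515, 1351, 183]; [1351, 183, 25]; [183, 25, 5]]·[a, b, c]ᵀ = [23037, 2973, 410]ᵀ.
Row-reducing yields a = 158425/78254, b = 54399/78254, c = 15749/3557.

c = 4.4276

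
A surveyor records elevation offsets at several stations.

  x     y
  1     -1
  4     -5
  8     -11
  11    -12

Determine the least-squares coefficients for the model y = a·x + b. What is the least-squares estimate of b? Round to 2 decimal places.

b = -0.32

Setting ∂/∂a … = 0 gives: 202·a + 24·b = -241;  24·a + 4·b = -29.
det = 202·4 − 24² = 232.
a = ((-241)·4 − 24·(-29))/232 = -67/58; b = (202·(-29) − 24·(-241))/232 = -37/116.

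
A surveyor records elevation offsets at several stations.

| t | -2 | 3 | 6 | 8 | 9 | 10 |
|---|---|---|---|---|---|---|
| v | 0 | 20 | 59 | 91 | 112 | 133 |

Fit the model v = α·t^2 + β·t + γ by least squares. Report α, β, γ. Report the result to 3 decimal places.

α = 0.980, β = 3.303, γ = 2.440

From the data, Σt^2·t^2 = 22050, Σt^2·t = 2476, Σt^2 = 294, Σt·t = 294, Σt = 34, Σ1 = 6.
For Mᵀv: Σt^2·v = 30500, Σt·v = 3480, Σv = 415.
Normal equations: [[22050, 2476, 294]; [2476, 294, 34]; [294, 34, 6]]·[α, β, γ]ᵀ = [30500, 3480, 415]ᵀ.
Row-reducing yields α = 174155/177738, β = 195665/59246, γ = 433645/177738.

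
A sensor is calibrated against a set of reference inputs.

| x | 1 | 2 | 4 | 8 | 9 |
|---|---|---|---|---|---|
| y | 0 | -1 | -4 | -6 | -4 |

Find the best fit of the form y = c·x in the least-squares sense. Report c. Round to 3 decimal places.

Compute the Gram sums: Σx·x = 166.
Moment sums: Σx·y = -102.
Normal equations: [[166]]·[c]ᵀ = [-102]ᵀ.
Hence c = -102 / 166 ≈ -0.614458.

c = -0.614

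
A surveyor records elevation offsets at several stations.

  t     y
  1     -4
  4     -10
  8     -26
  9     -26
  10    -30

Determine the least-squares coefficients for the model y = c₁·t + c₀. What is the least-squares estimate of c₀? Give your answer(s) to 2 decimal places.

c₀ = 0.00

Normal-equation sums: Σt·t = 262, Σt = 32, Σ1 = 5.
Right-hand side: Σt·y = -786, Σy = -96.
So AᵀA·[c₁, c₀]ᵀ = Aᵀy: [[262, 32]; [32, 5]]·[c₁, c₀]ᵀ = [-786, -96]ᵀ.
Eliminating c₀: 5·(row 1) − 32·(row 2) gives 286·c₁ = 5·(-786) − 32·(-96) = -858, so c₁ = -3.
Then c₀ = ((-96) − 32·(-3))/5 = 0.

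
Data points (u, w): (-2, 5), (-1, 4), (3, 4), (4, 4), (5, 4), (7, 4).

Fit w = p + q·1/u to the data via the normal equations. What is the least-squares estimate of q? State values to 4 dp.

With design matrix M, MᵀM = [[6, -241/420]; [-241/420, 261781/176400]] and Mᵀw = [25, -587/210]ᵀ.
Determinant 6·(261781/176400) − (-241/420)² = 302521/35280.
p = (25·(261781/176400) − (-241/420)·(-587/210))/(302521/35280) = 6261591/1512605; q = (6·(-587/210) − (-241/420)·25)/(302521/35280) = -85596/302521.

q = -0.2829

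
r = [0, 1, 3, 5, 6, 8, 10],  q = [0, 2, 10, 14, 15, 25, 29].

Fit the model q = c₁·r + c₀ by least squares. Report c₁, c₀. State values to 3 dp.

c₁ = 2.948, c₀ = -0.326

With design matrix A, AᵀA = [[235, 33]; [33, 7]] and Aᵀq = [682, 95]ᵀ.
det = 235·7 − 33² = 556.
c₁ = (682·7 − 33·95)/556 = 1639/556; c₀ = (235·95 − 33·682)/556 = -181/556.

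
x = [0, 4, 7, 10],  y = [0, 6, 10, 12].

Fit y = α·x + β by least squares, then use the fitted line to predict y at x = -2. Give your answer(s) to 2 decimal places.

The normal equations are: 165·α + 21·β = 214;  21·α + 4·β = 28.
(Σx·x = 165, Σx = 21, Σ1 = 4, Σx·y = 214, Σy = 28.)
Δ = 165·4 − 21² = 219.
α = (214·4 − 21·28)/219 = 268/219; β = (165·28 − 21·214)/219 = 42/73.
At x = -2: ŷ = (268/219)·(-2) + (42/73)·(1) = -410/219.

ŷ = -1.87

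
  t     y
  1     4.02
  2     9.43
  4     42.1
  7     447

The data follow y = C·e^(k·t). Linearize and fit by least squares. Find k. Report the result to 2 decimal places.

k = 0.78

Linearized form: ln y = k·t + ln C. From the 4 transformed points,
AᵀA = [[70.0000, 14.0000]; [14.0000, 4]], rhs = [63.5572, 13.4778]ᵀ  (here Σt = 14.0000, Σ(t)² = 70.0000, Σln y = 13.4778, Σt·ln y = 63.5572).
Solving (det = 84.0000): k = 0.78023, ln C = 0.63862.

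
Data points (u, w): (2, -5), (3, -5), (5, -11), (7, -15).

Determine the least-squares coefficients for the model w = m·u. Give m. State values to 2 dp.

m = -2.13

Normal-equation sums: Σu·u = 87.
For Mᵀw: Σu·w = -185.
MᵀM·[m]ᵀ = Mᵀw becomes [[87]]·[m]ᵀ = [-185]ᵀ.
Hence m = -185 / 87 ≈ -2.12644.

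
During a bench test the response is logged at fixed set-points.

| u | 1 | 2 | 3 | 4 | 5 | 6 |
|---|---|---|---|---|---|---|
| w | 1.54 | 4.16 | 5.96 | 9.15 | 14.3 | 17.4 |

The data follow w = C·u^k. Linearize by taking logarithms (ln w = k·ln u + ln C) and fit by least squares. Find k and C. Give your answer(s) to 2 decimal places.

With ln wᵢ as the transformed response and ln uᵢ as the regressor:
Σln u = 6.5793, Σ(ln u)² = 9.4099, Σln w = 11.3729, Σln u·ln w = 15.4177.
Equations: 9.4099·k + 6.5793·ln C = 15.4177;  6.5793·k + 6·ln C = 11.3729.
Solving (det = 13.1729): k = 1.34227, ln C = 0.42362, so C = exp(0.42362) = 1.52748.

k = 1.34, C = 1.53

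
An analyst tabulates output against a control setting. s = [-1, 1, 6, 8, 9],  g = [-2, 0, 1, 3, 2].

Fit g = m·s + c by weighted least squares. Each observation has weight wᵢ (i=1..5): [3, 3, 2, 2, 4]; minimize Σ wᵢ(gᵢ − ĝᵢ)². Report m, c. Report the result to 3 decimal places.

m = 0.389, c = -1.063

The normal system MᵀWM·[m, c]ᵀ = MᵀWg is [[530, 64]; [64, 14]]·[m, c]ᵀ = [138, 10]ᵀ.
det = 530·14 − 64² = 3324.
m = (138·14 − 64·10)/3324 = 323/831; c = (530·10 − 64·138)/3324 = -883/831.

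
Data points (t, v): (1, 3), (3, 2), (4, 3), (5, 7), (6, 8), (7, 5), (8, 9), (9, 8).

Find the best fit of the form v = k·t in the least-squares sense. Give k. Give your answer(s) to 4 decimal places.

k = 1.0071

Setting ∂/∂k … = 0 gives: 281·k = 283.
(Σt·t = 281, Σt·v = 283.)
Hence k = 283 / 281 ≈ 1.00712.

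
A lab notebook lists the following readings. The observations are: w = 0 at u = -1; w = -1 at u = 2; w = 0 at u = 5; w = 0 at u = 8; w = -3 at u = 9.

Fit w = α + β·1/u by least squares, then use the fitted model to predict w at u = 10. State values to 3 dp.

ŵ = -0.876

Normal-equation sums: Σ1 = 5, Σ1/u = -23/360, Σ1/u·1/u = 170809/129600.
Moment sums: Σw = -4, Σ1/u·w = -5/6.
Eliminating β: (170809/129600)·(row 1) − (-23/360)·(row 2) gives (213379/32400)·α = (170809/129600)·(-4) − (-23/360)·(-5/6) = -86267/16200, so α = -172534/213379.
Then β = ((-5/6) − (-23/360)·(-172534/213379))/(170809/129600) = -143280/213379.
At u = 10: ŵ = (-172534/213379)·(1) + (-143280/213379)·(1/10) = -186862/213379.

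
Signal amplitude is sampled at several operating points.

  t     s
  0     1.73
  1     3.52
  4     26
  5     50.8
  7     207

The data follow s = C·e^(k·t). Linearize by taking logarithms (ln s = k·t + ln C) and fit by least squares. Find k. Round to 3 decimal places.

With ln sᵢ as the transformed response and tᵢ as the regressor:
Σt = 17.0000, Σ(t)² = 91.0000, Σln s = 14.3253, Σt·ln s = 71.2594.
Equations: 91.0000·k + 17.0000·ln C = 71.2594;  17.0000·k + 5·ln C = 14.3253.
Δ = 91.0000·5 − (17.0000)² = 166.0000; k = (71.2594·5 − 17.0000·14.3253)/166.0000 = 0.67932, ln C = (91.0000·14.3253 − 17.0000·71.2594)/166.0000 = 0.55538.

k = 0.679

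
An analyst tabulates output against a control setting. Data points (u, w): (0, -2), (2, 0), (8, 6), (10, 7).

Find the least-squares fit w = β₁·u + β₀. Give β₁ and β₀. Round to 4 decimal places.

β₁ = 0.9265, β₀ = -1.8824

Normal-equation sums: Σu·u = 168, Σu = 20, Σ1 = 4.
Moment sums: Σu·w = 118, Σw = 11.
So MᵀM·[β₁, β₀]ᵀ = Mᵀw: [[168, 20]; [20, 4]]·[β₁, β₀]ᵀ = [118, 11]ᵀ.
Δ = 168·4 − 20² = 272.
β₁ = (118·4 − 20·11)/272 = 63/68; β₀ = (168·11 − 20·118)/272 = -32/17.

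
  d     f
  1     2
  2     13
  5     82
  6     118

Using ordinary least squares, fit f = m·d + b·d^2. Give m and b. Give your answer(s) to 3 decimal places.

m = -0.416, b = 3.353

Sums needed: Σd·d = 66, Σd·d^2 = 350, Σd^2·d^2 = 1938.
Moment sums: Σd·f = 1146, Σd^2·f = 6352.
AᵀA·[m, b]ᵀ = Aᵀf becomes [[66, 350]; [350, 1938]]·[m, b]ᵀ = [1146, 6352]ᵀ.
Eliminating b: 1938·(row 1) − 350·(row 2) gives 5408·m = 1938·1146 − 350·6352 = -2252, so m = -563/1352.
Then b = (6352 − 350·(-563/1352))/1938 = 4533/1352.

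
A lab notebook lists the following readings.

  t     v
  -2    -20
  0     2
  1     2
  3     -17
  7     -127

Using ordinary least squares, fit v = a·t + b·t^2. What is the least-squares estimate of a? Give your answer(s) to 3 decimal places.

Compute the Gram sums: Σt·t = 63, Σt·t^2 = 363, Σt^2·t^2 = 2499.
Moment sums: Σt·v = -898, Σt^2·v = -6454.
MᵀM·[a, b]ᵀ = Mᵀv becomes [[63, 363]; [363, 2499]]·[a, b]ᵀ = [-898, -6454]ᵀ.
Determinant 63·2499 − 363² = 25668.
a = ((-898)·2499 − 363·(-6454))/25668 = 8225/2139; b = (63·(-6454) − 363·(-898))/25668 = -6719/2139.

a = 3.845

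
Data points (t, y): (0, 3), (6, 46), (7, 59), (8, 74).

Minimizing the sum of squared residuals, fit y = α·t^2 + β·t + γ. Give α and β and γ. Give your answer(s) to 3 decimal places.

α = 0.856, β = 2.020, γ = 3.002

Setting ∂/∂α … = 0 gives: 7793·α + 1071·β + 149·γ = 9283;  1071·α + 149·β + 21·γ = 1281;  149·α + 21·β + 4·γ = 182.
(Σt^2·t^2 = 7793, Σt^2·t = 1071, Σt^2 = 149, Σt·t = 149, Σt = 21, Σ1 = 4, Σt^2·y = 9283, Σt·y = 1281, Σy = 182.)
Solving the 3×3 system (Gaussian elimination) gives α = 1209/1412, β = 14259/7060, γ = 10597/3530.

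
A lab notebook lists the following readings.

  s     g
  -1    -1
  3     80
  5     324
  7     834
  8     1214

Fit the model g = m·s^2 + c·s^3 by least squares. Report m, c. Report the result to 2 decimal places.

Normal-equation sums: Σs^2·s^2 = 7204, Σs^2·s^3 = 52942, Σs^3·s^3 = 396148.
Moment sums: Σs^2·g = 127381, Σs^3·g = 950291.
Determinant 7204·396148 − 52942² = 50994828.
m = (127381·396148 − 52942·950291)/50994828 = 75711133/25497414; c = (7204·950291 − 52942·127381)/50994828 = 51045731/25497414.

m = 2.97, c = 2.00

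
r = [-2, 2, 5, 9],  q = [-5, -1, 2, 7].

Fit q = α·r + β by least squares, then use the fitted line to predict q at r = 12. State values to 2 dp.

q̂ = 9.97

From the data, Σr·r = 114, Σr = 14, Σ1 = 4.
And Σr·q = 81, Σq = 3.
So MᵀM·[α, β]ᵀ = Mᵀq: [[114, 14]; [14, 4]]·[α, β]ᵀ = [81, 3]ᵀ.
Eliminating β: 4·(row 1) − 14·(row 2) gives 260·α = 4·81 − 14·3 = 282, so α = 141/130.
Then β = (3 − 14·(141/130))/4 = -198/65.
At r = 12: q̂ = (141/130)·(12) + (-198/65)·(1) = 648/65.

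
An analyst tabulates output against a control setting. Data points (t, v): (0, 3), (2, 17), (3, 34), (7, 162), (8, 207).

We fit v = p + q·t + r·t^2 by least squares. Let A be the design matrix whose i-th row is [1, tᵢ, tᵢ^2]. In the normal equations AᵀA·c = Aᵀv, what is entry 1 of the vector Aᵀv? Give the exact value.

423

Entry 1 ↔ basis 1, so (Aᵀv)_{1} = Σᵢ vᵢ = (1)·(3) + (1)·(17) + (1)·(34) + (1)·(162) + (1)·(207) = 423.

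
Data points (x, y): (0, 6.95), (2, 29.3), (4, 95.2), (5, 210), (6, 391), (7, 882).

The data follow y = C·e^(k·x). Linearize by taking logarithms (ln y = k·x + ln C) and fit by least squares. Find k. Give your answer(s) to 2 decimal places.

k = 0.68

With ln yᵢ as the transformed response and xᵢ as the regressor:
Σx = 24.0000, Σ(x)² = 130.0000, Σln y = 27.9703, Σx·ln y = 135.0022.
Equations: 130.0000·k + 24.0000·ln C = 135.0022;  24.0000·k + 6·ln C = 27.9703.
Δ = 130.0000·6 − (24.0000)² = 204.0000; k = (135.0022·6 − 24.0000·27.9703)/204.0000 = 0.68003, ln C = (130.0000·27.9703 − 24.0000·135.0022)/204.0000 = 1.94161.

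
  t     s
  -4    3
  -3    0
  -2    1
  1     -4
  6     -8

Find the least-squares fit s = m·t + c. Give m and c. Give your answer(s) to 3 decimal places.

m = -1.061, c = -2.025

Forming XᵀX = [[66, -2]; [-2, 5]] and Xᵀs = [-66, -8]ᵀ gives XᵀX·[m, c]ᵀ = Xᵀs.
Δ = 66·5 − (-2)² = 326.
m = ((-66)·5 − (-2)·(-8))/326 = -173/163; c = (66·(-8) − (-2)·(-66))/326 = -330/163.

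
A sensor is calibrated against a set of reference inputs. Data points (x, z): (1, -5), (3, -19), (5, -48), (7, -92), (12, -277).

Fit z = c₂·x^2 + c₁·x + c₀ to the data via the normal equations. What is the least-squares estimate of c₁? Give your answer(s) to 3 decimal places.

Sums needed: Σx^2·x^2 = 23844, Σx^2·x = 2224, Σx^2 = 228, Σx·x = 228, Σx = 28, Σ1 = 5.
Moment sums: Σx^2·z = -45772, Σx·z = -4270, Σz = -441.
So AᵀA·[c₂, c₁, c₀]ᵀ = Aᵀz: [[23844, 2224, 228]; [2224, 228, 28]; [228, 28, 5]]·[c₂, c₁, c₀]ᵀ = [-45772, -4270, -441]ᵀ.
Solving the 3×3 system (Gaussian elimination) gives c₂ = -38070/18829, c₁ = 60679/37658, c₀ = -94627/18829.

c₁ = 1.611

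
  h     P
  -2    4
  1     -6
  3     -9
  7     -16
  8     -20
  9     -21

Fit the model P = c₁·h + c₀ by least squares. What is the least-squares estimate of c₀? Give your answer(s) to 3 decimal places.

c₀ = -1.909

The normal system XᵀX·[c₁, c₀]ᵀ = XᵀP is [[208, 26]; [26, 6]]·[c₁, c₀]ᵀ = [-502, -68]ᵀ.
Eliminating c₀: 6·(row 1) − 26·(row 2) gives 572·c₁ = 6·(-502) − 26·(-68) = -1244, so c₁ = -311/143.
Then c₀ = ((-68) − 26·(-311/143))/6 = -21/11.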